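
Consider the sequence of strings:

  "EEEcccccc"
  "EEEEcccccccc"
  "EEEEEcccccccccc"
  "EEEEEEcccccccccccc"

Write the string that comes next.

The n-th term is n E's then 2n c's, where the shown terms are n = 3, 4, 5, 6.
For the next term, n = 7, so the run lengths are 7, 14.

EEEEEEEcccccccccccccc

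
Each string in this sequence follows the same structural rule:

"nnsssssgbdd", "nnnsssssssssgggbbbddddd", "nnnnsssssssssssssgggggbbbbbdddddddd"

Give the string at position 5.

nnnnnnsssssssssssssssssssssgggggggggbbbbbbbbbdddddddddddddd

Reading off run lengths: n runs 2, 3, 4; s runs 5, 9, 13; g runs 1, 3, 5; b runs 1, 3, 5; d runs 2, 5, 8 — each is linear in n (n = 1, 2, …).
Setting n = 5 gives 6, 21, 9, 9, 14 characters in each block.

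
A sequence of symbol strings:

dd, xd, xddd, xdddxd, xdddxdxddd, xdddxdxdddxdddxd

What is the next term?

xdddxdxdddxdddxdxdddxdxddd

Each term (from the third on) is the previous term followed by the one before it: term 3 = xd·dd = xddd.
The next term joins xdddxdxdddxdddxd and xdddxdxddd.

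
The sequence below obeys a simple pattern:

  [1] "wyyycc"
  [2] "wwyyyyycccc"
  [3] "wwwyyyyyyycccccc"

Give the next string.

Reading off run lengths: w runs 1, 2, 3; y runs 3, 5, 7; c runs 2, 4, 6 — each is linear in n (n = 1, 2, …).
For the next term, n = 4, so the run lengths are 4, 9, 8.

wwwwyyyyyyyyycccccccc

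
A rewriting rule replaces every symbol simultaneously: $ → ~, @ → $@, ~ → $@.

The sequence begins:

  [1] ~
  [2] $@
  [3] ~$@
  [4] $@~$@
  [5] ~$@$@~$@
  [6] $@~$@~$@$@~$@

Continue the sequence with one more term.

~$@$@~$@$@~$@~$@$@~$@

Applying the rule to each of the 13 symbols of $@~$@~$@$@~$@ gives the pieces ~ $@ $@ ~ $@ $@ ~ $@ ~ $@ $@ ~ $@, which concatenate to the answer.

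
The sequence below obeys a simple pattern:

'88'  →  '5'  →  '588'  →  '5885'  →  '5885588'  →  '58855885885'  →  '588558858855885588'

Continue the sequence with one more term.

Each term (from the third on) is the previous term followed by the one before it: term 3 = 5·88 = 588.
Continuing: 588558858855885588 · 58855885885 gives term 8.

58855885885588558858855885885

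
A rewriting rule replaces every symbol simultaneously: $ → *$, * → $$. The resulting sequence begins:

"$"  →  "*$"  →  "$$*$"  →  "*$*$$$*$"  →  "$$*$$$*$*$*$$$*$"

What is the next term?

Rewriting the 16 symbols of $$*$$$*$*$*$$$*$ one by one yields *$ *$ $$ *$ *$ *$ $$ *$ $$ *$ $$ *$ *$ *$ $$ *$; concatenated:

*$*$$$*$*$*$$$*$$$*$$$*$*$*$$$*$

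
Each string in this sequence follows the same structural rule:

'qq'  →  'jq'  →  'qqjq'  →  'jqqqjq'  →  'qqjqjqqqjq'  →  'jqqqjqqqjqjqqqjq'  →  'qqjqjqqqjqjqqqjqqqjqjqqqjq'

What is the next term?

jqqqjqqqjqjqqqjqqqjqjqqqjqjqqqjqqqjqjqqqjq

From term 3 onward, concatenate the second-to-last term with the last: qq·jq = qqjq, jq·qqjq = jqqqjq, …
The next term joins jqqqjqqqjqjqqqjq and qqjqjqqqjqjqqqjqqqjqjqqqjq.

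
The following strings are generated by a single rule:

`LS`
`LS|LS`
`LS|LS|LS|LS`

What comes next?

s(k+1) = s(k)·|·s(k) — each term doubles the last with '|' between the halves.
Doubling LS|LS|LS|LS with '|' between the halves:

LS|LS|LS|LS|LS|LS|LS|LS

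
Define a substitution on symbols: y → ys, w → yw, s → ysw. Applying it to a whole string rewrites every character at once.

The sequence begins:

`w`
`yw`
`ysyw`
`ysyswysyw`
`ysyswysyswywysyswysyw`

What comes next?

Rewriting the 21 symbols of ysyswysyswywysyswysyw one by one yields ys ysw ys ysw yw ys ysw ys ysw yw ys yw ys ysw ys ysw yw ys ysw ys yw; concatenated:

ysyswysyswywysyswysyswywysywysyswysyswywysyswysyw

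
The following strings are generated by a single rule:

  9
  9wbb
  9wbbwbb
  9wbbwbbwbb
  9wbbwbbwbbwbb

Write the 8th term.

Each term is the previous one with wbb appended.
From 9wbbwbbwbbwbb, 3 further steps: 9wbbwbbwbbwbb → 9wbbwbbwbbwbbwbb → 9wbbwbbwbbwbbwbbwbb → (answer).

9wbbwbbwbbwbbwbbwbbwbb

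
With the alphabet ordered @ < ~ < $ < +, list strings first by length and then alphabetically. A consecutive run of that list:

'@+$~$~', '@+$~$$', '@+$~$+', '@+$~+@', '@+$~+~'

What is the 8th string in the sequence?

@+$$@@

Stepping forward 3 times from @+$~+~: @+$~+~ → @+$~+$ → @+$~++, then the target.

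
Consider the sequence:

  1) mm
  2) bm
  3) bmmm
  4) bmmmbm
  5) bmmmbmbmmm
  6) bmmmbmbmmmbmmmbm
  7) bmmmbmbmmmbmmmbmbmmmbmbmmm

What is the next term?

From term 3 onward, concatenate the last term with the second-to-last: bm·mm = bmmm, bmmm·bm = bmmmbm, …
Continuing: bmmmbmbmmmbmmmbmbmmmbmbmmm · bmmmbmbmmmbmmmbm gives term 8.

bmmmbmbmmmbmmmbmbmmmbmbmmmbmmmbmbmmmbmmmbm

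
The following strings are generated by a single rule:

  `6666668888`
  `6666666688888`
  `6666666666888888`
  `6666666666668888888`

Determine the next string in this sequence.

6666666666666688888888

The n-th term is 2n 6's then n+1 8's, where the shown terms are n = 3, 4, 5, 6.
For the next term, n = 7, so the run lengths are 14, 8.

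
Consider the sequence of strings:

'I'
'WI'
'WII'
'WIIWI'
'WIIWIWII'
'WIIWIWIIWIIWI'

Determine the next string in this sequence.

WIIWIWIIWIIWIWIIWIWII

Each term (from the third on) is the previous term followed by the one before it: term 3 = WI·I = WII.
So term 7 is WIIWIWIIWIIWI·WIIWIWII.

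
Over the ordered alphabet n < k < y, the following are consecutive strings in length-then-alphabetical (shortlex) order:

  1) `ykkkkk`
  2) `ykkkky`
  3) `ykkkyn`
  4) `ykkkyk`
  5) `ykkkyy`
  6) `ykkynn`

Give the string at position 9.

ykkykn

Stepping forward 3 times from ykkynn: ykkynn → ykkynk → ykkyny, then the target.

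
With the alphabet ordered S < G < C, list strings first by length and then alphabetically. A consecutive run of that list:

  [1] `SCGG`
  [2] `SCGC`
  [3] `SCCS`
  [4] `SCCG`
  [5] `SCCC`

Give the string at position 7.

Stepping forward 2 times from SCCC: SCCC → GSSS, then the target.

GSSG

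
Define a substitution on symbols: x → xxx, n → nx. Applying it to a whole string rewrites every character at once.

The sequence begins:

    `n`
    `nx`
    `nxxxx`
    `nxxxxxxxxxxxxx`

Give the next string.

nxxxxxxxxxxxxxxxxxxxxxxxxxxxxxxxxxxxxxxxx

Replace each of the 14 characters of nxxxxxxxxxxxxx in place — nx xxx xxx xxx xxx xxx xxx xxx xxx xxx xxx xxx xxx xxx — and concatenate.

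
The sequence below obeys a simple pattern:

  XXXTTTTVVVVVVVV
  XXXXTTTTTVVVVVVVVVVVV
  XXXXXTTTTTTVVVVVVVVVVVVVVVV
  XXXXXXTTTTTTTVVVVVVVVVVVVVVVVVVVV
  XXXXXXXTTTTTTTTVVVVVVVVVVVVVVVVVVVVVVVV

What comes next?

Term n consists of n+1 X's, followed by n+2 T's, followed by 4n V's, where the shown terms are n = 2, 3, 4, 5, 6.
For the next term, n = 7, so the run lengths are 8, 9, 28.

XXXXXXXXTTTTTTTTTVVVVVVVVVVVVVVVVVVVVVVVVVVVV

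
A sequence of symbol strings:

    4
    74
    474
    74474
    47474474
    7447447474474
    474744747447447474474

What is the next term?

7447447474474474744747447447474474

Each term (from the third on) is the two preceding terms concatenated in order: term 3 = 4·74 = 474.
So term 8 is 7447447474474·474744747447447474474.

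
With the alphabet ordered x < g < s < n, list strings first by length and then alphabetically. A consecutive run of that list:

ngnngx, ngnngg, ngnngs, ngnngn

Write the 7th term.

ngnnss

Advancing 3 positions from ngnngn through ngnngn → ngnnsx → ngnnsg reaches term 7.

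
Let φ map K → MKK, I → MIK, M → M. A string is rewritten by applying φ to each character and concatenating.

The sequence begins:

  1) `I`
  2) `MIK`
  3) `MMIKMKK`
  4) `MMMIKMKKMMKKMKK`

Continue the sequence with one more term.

MMMMIKMKKMMKKMKKMMMKKMKKMMKKMKK

Replace each of the 15 characters of MMMIKMKKMMKKMKK in place — M M M MIK MKK M MKK MKK M M MKK MKK M MKK MKK — and concatenate.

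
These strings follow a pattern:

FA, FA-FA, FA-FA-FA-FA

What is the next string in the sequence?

FA-FA-FA-FA-FA-FA-FA-FA

Every step duplicates the string with '-' between the halves.
So the next term is two copies of FA-FA-FA-FA with '-' between the halves.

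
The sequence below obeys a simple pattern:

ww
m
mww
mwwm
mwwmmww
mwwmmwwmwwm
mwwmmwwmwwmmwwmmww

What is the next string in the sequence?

Each term (from the third on) is the previous term followed by the one before it: term 3 = m·ww = mww.
So term 8 is mwwmmwwmwwmmwwmmww·mwwmmwwmwwm.

mwwmmwwmwwmmwwmmwwmwwmmwwmwwm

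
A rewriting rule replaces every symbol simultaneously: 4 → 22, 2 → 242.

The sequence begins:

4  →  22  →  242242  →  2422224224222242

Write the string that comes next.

φ(2422224224222242) expands symbol-by-symbol to 242 22 242 242 242 242 22 242 242 22 242 242 242 242 22 242; joining the 16 pieces gives the next term.

24222242242242242222422422224224224224222242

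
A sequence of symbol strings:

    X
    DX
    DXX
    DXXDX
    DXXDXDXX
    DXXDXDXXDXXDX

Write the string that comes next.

Each term (from the third on) is the previous term followed by the one before it: term 3 = DX·X = DXX.
The next term joins DXXDXDXXDXXDX and DXXDXDXX.

DXXDXDXXDXXDXDXXDXDXX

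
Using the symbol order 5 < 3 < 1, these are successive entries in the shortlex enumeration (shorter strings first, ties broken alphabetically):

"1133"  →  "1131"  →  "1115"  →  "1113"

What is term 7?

Stepping forward 3 times from 1113: 1113 → 1111 → 55555, then the target.

55553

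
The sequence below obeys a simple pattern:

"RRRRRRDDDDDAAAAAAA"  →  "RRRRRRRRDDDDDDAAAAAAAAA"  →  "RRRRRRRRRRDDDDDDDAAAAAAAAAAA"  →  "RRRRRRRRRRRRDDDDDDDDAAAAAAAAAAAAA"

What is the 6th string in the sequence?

RRRRRRRRRRRRRRRRDDDDDDDDDDAAAAAAAAAAAAAAAAA

The n-th term is 2n R's then n+2 D's then 2n+1 A's, where the shown terms are n = 3, 4, 5, 6.
At n = 8 the blocks have lengths 16, 10, 17.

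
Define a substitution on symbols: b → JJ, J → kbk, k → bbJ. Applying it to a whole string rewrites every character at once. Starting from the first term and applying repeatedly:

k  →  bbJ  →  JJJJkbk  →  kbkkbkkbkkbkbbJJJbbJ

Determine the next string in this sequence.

bbJJJbbJbbJJJbbJbbJJJbbJbbJJJbbJJJJJkbkkbkkbkJJJJkbk

Applying the rule to each of the 20 symbols of kbkkbkkbkkbkbbJJJbbJ gives the pieces bbJ JJ bbJ bbJ JJ bbJ bbJ JJ bbJ bbJ JJ bbJ JJ JJ kbk kbk kbk JJ JJ kbk, which concatenate to the answer.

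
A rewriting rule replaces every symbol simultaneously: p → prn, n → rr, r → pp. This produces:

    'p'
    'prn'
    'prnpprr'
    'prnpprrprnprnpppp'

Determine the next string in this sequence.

prnpprrprnprnppppprnpprrprnpprrprnprnprnprn

φ(prnpprrprnprnpppp) expands symbol-by-symbol to prn pp rr prn prn pp pp prn pp rr prn pp rr prn prn prn prn; joining the 17 pieces gives the next term.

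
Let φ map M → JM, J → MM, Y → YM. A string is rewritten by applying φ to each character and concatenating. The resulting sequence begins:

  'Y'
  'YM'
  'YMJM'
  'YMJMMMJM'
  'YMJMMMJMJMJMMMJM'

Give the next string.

YMJMMMJMJMJMMMJMMMJMMMJMJMJMMMJM

Replace each of the 16 characters of YMJMMMJMJMJMMMJM in place — YM JM MM JM JM JM MM JM MM JM MM JM JM JM MM JM — and concatenate.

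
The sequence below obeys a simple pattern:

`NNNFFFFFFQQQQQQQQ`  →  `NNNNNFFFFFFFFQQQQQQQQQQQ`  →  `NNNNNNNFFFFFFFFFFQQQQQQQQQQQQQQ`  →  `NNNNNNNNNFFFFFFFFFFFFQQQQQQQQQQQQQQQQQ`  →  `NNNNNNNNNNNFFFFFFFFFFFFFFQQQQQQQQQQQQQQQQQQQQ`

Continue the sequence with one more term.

NNNNNNNNNNNNNFFFFFFFFFFFFFFFFQQQQQQQQQQQQQQQQQQQQQQQ

Each string has the form N^{2n-1} F^{2n+2} Q^{3n+2}, where the shown terms are n = 2, 3, 4, 5, 6.
Setting n = 7 gives 13, 16, 23 characters in each block.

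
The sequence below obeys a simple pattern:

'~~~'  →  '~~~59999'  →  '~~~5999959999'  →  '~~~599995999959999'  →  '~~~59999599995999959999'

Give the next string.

Each term is the previous one with 59999 appended.
Applying this once more to ~~~59999599995999959999:

~~~5999959999599995999959999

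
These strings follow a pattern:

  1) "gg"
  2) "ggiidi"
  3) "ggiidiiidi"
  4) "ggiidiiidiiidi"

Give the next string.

Every step adds iidi to the end: s(k+1) = s(k)·iidi.
One more step from ggiidiiidiiidi gives the answer.

ggiidiiidiiidiiidi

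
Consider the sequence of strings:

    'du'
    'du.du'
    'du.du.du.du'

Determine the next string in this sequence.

Each string is two copies of the previous one joined by '.'.
Doubling du.du.du.du with '.' between the halves:

du.du.du.du.du.du.du.du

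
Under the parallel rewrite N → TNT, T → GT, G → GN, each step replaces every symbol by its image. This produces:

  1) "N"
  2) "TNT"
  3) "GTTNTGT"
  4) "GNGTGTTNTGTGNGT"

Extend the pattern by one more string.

φ(GNGTGTTNTGTGNGT) expands symbol-by-symbol to GN TNT GN GT GN GT GT TNT GT GN GT GN TNT GN GT; joining the 15 pieces gives the next term.

GNTNTGNGTGNGTGTTNTGTGNGTGNTNTGNGT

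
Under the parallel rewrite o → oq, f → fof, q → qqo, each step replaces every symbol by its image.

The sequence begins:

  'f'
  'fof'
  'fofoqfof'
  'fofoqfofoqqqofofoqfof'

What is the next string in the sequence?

Applying the rule to each of the 21 symbols of fofoqfofoqqqofofoqfof gives the pieces fof oq fof oq qqo fof oq fof oq qqo qqo qqo oq fof oq fof oq qqo fof oq fof, which concatenate to the answer.

fofoqfofoqqqofofoqfofoqqqoqqoqqooqfofoqfofoqqqofofoqfof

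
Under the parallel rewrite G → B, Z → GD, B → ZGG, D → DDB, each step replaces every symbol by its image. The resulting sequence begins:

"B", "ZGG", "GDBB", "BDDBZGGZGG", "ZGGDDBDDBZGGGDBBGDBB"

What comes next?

φ(ZGGDDBDDBZGGGDBBGDBB) expands symbol-by-symbol to GD B B DDB DDB ZGG DDB DDB ZGG GD B B B DDB ZGG ZGG B DDB ZGG ZGG; joining the 20 pieces gives the next term.

GDBBDDBDDBZGGDDBDDBZGGGDBBBDDBZGGZGGBDDBZGGZGG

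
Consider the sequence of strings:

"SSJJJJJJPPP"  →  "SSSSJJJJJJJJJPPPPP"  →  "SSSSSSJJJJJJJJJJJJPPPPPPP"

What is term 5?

The n-th term is 2n-2 S's then 3n J's then 2n-1 P's, where the shown terms are n = 2, 3, 4.
At n = 6 the blocks have lengths 10, 18, 11.

SSSSSSSSSSJJJJJJJJJJJJJJJJJJPPPPPPPPPPP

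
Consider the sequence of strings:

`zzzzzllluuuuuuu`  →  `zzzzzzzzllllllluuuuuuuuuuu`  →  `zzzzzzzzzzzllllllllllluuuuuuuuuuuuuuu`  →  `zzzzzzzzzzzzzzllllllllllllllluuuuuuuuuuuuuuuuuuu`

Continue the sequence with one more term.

Each string has the form z^{3n+2} l^{4n-1} u^{4n+3} (n = 1, 2, …).
For the next term, n = 5, so the run lengths are 17, 19, 23.

zzzzzzzzzzzzzzzzzllllllllllllllllllluuuuuuuuuuuuuuuuuuuuuuu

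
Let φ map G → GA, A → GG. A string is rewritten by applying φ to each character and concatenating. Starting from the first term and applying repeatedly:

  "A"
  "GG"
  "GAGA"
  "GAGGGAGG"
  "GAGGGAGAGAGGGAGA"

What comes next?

Replace each of the 16 characters of GAGGGAGAGAGGGAGA in place — GA GG GA GA GA GG GA GG GA GG GA GA GA GG GA GG — and concatenate.

GAGGGAGAGAGGGAGGGAGGGAGAGAGGGAGG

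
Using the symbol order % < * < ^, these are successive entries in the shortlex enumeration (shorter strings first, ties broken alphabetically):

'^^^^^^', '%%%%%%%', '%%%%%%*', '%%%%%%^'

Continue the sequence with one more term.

Find the rightmost character of %%%%%%^ below ^, bump it to the next letter, and reset everything to its right to %.

%%%%%*%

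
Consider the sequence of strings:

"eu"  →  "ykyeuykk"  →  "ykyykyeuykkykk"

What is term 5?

Every step adds yky to the front and ykk to the end of the previous string.
From ykyykyeuykkykk, 2 further steps: ykyykyeuykkykk → ykyykyykyeuykkykkykk → (answer).

ykyykyykyykyeuykkykkykkykk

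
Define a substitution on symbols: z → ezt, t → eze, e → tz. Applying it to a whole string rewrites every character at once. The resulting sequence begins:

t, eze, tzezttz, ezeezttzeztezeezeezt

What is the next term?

tzezttztzeztezeezeezttzeztezetzezttztzezttztzezteze

Applying the rule to each of the 20 symbols of ezeezttzeztezeezeezt gives the pieces tz ezt tz tz ezt eze eze ezt tz ezt eze tz ezt tz tz ezt tz tz ezt eze, which concatenate to the answer.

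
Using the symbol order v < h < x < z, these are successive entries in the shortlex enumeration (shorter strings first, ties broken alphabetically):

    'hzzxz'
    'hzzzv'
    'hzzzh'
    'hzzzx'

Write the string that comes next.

The successor of hzzzx increments the rightmost position that isn't already z and resets every position after it to v.

hzzzz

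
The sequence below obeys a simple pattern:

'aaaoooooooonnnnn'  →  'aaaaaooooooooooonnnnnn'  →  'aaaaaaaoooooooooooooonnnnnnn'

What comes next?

The n-th term is 2n-1 a's then 3n+2 o's then n+3 n's, where the shown terms are n = 2, 3, 4.
Setting n = 5 gives 9, 17, 8 characters in each block.

aaaaaaaaaooooooooooooooooonnnnnnnn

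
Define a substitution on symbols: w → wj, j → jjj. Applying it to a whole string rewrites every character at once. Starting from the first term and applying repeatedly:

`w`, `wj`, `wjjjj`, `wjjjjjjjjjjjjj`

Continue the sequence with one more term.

wjjjjjjjjjjjjjjjjjjjjjjjjjjjjjjjjjjjjjjjj

Applying the rule to each of the 14 symbols of wjjjjjjjjjjjjj gives the pieces wj jjj jjj jjj jjj jjj jjj jjj jjj jjj jjj jjj jjj jjj, which concatenate to the answer.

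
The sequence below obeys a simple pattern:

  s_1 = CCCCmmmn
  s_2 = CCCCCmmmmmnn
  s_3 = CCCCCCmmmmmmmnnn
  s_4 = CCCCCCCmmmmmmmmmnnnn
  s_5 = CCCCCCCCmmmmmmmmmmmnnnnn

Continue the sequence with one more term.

CCCCCCCCCmmmmmmmmmmmmmnnnnnn

Each string has the form C^{n+2} m^{2n-1} n^{n-1}, where the shown terms are n = 2, 3, 4, 5, 6.
At n = 7 the blocks have lengths 9, 13, 6.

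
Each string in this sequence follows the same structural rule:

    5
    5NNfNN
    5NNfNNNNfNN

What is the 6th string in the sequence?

Every step adds NNfNN to the end: s(k+1) = s(k)·NNfNN.
From 5NNfNNNNfNN, 3 further steps: 5NNfNNNNfNN → 5NNfNNNNfNNNNfNN → 5NNfNNNNfNNNNfNNNNfNN → (answer).

5NNfNNNNfNNNNfNNNNfNNNNfNN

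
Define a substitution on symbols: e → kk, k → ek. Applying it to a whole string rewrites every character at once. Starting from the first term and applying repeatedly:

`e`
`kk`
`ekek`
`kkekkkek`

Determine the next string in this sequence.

Apply φ to kkekkkek symbol by symbol: k→ek, k→ek, e→kk, k→ek, k→ek, k→ek, e→kk, k→ek; joined: ek ek kk ek ek ek kk ek.

ekekkkekekekkkek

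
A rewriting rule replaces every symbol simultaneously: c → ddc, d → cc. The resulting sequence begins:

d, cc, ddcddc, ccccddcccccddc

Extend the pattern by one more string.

ddcddcddcddcccccddcddcddcddcddcccccddc

Applying the rule to each of the 14 symbols of ccccddcccccddc gives the pieces ddc ddc ddc ddc cc cc ddc ddc ddc ddc ddc cc cc ddc, which concatenate to the answer.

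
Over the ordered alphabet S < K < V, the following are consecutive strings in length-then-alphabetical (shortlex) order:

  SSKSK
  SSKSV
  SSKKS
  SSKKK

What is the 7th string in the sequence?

Advancing 3 positions from SSKKK through SSKKK → SSKKV → SSKVS reaches term 7.

SSKVK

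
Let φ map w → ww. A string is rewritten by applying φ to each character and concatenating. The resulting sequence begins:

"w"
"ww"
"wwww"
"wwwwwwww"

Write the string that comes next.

wwwwwwwwwwwwwwww

Expanding wwwwwwww: w→ww, w→ww, w→ww, w→ww, w→ww, w→ww, w→ww, w→ww. Concatenated: ww ww ww ww ww ww ww ww.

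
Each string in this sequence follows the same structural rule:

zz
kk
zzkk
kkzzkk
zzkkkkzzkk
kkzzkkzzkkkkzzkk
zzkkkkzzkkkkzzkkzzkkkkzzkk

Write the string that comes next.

From term 3 onward, concatenate the second-to-last term with the last: zz·kk = zzkk, kk·zzkk = kkzzkk, …
Continuing: kkzzkkzzkkkkzzkk · zzkkkkzzkkkkzzkkzzkkkkzzkk gives term 8.

kkzzkkzzkkkkzzkkzzkkkkzzkkkkzzkkzzkkkkzzkk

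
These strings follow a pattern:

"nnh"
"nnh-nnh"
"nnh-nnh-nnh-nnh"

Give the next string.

s(k+1) = s(k)·-·s(k) — each term doubles the last with '-' between the halves.
One more doubling of nnh-nnh-nnh-nnh gives the answer.

nnh-nnh-nnh-nnh-nnh-nnh-nnh-nnh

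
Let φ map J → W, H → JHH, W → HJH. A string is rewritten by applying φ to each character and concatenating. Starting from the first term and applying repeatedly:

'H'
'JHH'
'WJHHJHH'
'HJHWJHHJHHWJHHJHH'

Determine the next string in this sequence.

JHHWJHHHJHWJHHJHHWJHHJHHHJHWJHHJHHWJHHJHH

Replace each of the 17 characters of HJHWJHHJHHWJHHJHH in place — JHH W JHH HJH W JHH JHH W JHH JHH HJH W JHH JHH W JHH JHH — and concatenate.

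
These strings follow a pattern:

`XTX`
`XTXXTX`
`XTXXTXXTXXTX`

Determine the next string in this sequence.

s(k+1) = s(k)·s(k) — each term doubles the last.
One more doubling of XTXXTXXTXXTX gives the answer.

XTXXTXXTXXTXXTXXTXXTXXTX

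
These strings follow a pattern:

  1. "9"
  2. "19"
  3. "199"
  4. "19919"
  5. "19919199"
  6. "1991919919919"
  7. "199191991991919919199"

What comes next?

Each term (from the third on) is the previous term followed by the one before it: term 3 = 19·9 = 199.
The next term joins 199191991991919919199 and 1991919919919.

1991919919919199191991991919919919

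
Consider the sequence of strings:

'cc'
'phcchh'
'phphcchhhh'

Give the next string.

phphphcchhhhhh

Every step adds ph to the front and hh to the end of the previous string.
One more step from phphcchhhh gives the answer.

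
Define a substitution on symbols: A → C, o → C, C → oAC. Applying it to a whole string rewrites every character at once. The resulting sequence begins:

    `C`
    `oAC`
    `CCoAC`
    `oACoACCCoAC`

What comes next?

Apply φ to oACoACCCoAC symbol by symbol: o→C, A→C, C→oAC, o→C, A→C, C→oAC, C→oAC, C→oAC, o→C, A→C, C→oAC; joined: C C oAC C C oAC oAC oAC C C oAC.

CCoACCCoACoACoACCCoAC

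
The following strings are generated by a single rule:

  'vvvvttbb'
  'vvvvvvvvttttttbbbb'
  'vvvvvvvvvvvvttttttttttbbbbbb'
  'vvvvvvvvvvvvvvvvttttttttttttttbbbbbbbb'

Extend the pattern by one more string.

Each string has the form v^{4n} t^{4n-2} b^{2n} (n = 1, 2, …).
Setting n = 5 gives 20, 18, 10 characters in each block.

vvvvvvvvvvvvvvvvvvvvttttttttttttttttttbbbbbbbbbb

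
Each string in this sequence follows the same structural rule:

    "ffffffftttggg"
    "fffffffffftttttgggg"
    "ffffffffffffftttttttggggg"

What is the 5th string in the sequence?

ffffffffffffffffffftttttttttttggggggg

The n-th term is 3n+1 f's then 2n-1 t's then n+1 g's, where the shown terms are n = 2, 3, 4.
At n = 6 the blocks have lengths 19, 11, 7.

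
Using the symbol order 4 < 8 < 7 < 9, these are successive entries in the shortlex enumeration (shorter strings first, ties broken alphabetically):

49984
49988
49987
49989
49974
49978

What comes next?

Treat 49978 as a base-4 numeral over the given alphabet and add one, carrying through any trailing 9's.

49977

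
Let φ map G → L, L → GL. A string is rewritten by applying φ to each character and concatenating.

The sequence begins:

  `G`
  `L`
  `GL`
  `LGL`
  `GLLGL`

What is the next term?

Expanding GLLGL: G→L, L→GL, L→GL, G→L, L→GL. Concatenated: L GL GL L GL.

LGLGLLGL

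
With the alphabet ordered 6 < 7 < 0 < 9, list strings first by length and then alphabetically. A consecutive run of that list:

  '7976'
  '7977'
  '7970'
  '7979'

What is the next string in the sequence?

Treat 7979 as a base-4 numeral over the given alphabet and add one, carrying through any trailing 9's.

7906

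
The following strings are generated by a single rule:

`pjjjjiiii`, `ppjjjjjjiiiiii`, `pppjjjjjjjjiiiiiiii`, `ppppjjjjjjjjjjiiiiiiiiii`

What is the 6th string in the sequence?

ppppppjjjjjjjjjjjjjjiiiiiiiiiiiiii

Term n consists of n p's, followed by 2n+2 j's, followed by 2n+2 i's (n = 1, 2, …).
For term 6, n = 6, so the run lengths are 6, 14, 14.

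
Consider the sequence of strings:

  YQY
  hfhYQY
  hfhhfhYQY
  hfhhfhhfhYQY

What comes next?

Every step adds hfh at the front: s(k+1) = hfh·s(k).
So the next term is hfh·hfhhfhhfhYQY.

hfhhfhhfhhfhYQY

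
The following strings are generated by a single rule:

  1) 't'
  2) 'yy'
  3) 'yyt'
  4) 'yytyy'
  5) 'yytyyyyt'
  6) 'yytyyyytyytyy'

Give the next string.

yytyyyytyytyyyytyyyyt

From term 3 onward, concatenate the last term with the second-to-last: yy·t = yyt, yyt·yy = yytyy, …
The next term joins yytyyyytyytyy and yytyyyyt.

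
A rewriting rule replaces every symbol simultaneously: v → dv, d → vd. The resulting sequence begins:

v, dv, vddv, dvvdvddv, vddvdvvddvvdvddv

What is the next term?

dvvdvddvvddvdvvdvddvdvvddvvdvddv

Replace each of the 16 characters of vddvdvvddvvdvddv in place — dv vd vd dv vd dv dv vd vd dv dv vd dv vd vd dv — and concatenate.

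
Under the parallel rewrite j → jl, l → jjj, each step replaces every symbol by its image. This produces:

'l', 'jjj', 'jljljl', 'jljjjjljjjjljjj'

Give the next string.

Rewriting the 15 symbols of jljjjjljjjjljjj one by one yields jl jjj jl jl jl jl jjj jl jl jl jl jjj jl jl jl; concatenated:

jljjjjljljljljjjjljljljljjjjljljl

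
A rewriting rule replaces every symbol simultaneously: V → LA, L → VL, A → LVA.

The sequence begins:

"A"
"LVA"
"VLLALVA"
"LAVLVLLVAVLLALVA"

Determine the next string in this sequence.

Applying the rule to each of the 16 symbols of LAVLVLLVAVLLALVA gives the pieces VL LVA LA VL LA VL VL LA LVA LA VL VL LVA VL LA LVA, which concatenate to the answer.

VLLVALAVLLAVLVLLALVALAVLVLLVAVLLALVA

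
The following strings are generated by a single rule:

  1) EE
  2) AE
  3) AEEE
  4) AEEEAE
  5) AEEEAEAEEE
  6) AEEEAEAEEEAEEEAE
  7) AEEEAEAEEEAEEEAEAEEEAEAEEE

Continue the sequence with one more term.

AEEEAEAEEEAEEEAEAEEEAEAEEEAEEEAEAEEEAEEEAE

From term 3 onward, concatenate the last term with the second-to-last: AE·EE = AEEE, AEEE·AE = AEEEAE, …
So term 8 is AEEEAEAEEEAEEEAEAEEEAEAEEE·AEEEAEAEEEAEEEAE.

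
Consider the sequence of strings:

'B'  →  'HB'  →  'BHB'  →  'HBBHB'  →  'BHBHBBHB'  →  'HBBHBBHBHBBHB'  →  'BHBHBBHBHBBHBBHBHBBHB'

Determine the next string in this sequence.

HBBHBBHBHBBHBBHBHBBHBHBBHBBHBHBBHB

Each term (from the third on) is the two preceding terms concatenated in order: term 3 = B·HB = BHB.
The next term joins HBBHBBHBHBBHB and BHBHBBHBHBBHBBHBHBBHB.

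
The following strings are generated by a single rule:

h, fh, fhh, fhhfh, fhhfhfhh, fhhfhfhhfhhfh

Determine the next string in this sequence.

Each term (from the third on) is the previous term followed by the one before it: term 3 = fh·h = fhh.
The next term joins fhhfhfhhfhhfh and fhhfhfhh.

fhhfhfhhfhhfhfhhfhfhh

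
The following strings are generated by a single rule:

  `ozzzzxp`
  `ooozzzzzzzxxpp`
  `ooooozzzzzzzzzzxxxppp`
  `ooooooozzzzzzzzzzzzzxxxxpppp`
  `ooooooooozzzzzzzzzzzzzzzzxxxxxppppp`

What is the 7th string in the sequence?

Each string has the form o^{2n-1} z^{3n+1} x^{n} p^{n} (n = 1, 2, …).
Setting n = 7 gives 13, 22, 7, 7 characters in each block.

ooooooooooooozzzzzzzzzzzzzzzzzzzzzzxxxxxxxppppppp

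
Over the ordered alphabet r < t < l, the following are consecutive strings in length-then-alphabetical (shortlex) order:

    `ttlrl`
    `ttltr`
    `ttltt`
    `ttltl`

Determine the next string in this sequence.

Find the rightmost character of ttltl below l, bump it to the next letter, and reset everything to its right to r.

ttllr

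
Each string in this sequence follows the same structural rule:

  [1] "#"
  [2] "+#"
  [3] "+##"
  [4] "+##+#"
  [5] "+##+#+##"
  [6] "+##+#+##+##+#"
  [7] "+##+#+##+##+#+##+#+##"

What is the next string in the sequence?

+##+#+##+##+#+##+#+##+##+#+##+##+#

Each term (from the third on) is the previous term followed by the one before it: term 3 = +#·# = +##.
The next term joins +##+#+##+##+#+##+#+## and +##+#+##+##+#.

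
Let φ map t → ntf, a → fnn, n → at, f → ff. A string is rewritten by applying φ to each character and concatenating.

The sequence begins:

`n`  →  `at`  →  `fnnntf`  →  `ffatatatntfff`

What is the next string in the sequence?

Rewriting the 13 symbols of ffatatatntfff one by one yields ff ff fnn ntf fnn ntf fnn ntf at ntf ff ff ff; concatenated:

fffffnnntffnnntffnnntfatntfffffff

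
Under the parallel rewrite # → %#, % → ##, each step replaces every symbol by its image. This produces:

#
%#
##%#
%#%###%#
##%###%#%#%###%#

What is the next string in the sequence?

Rewriting the 16 symbols of ##%###%#%#%###%# one by one yields %# %# ## %# %# %# ## %# ## %# ## %# %# %# ## %#; concatenated:

%#%###%#%#%###%###%###%#%#%###%#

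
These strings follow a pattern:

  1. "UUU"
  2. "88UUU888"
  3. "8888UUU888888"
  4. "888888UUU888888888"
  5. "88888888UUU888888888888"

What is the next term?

Every step adds 88 to the front and 888 to the end of the previous string.
Applying this once more to 88888888UUU888888888888:

8888888888UUU888888888888888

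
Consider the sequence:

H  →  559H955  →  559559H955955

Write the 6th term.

559559559559559H955955955955955

Each term wraps the previous one in 559 on the left and 955 on the right.
From 559559H955955, 3 further steps: 559559H955955 → 559559559H955955955 → 559559559559H955955955955 → (answer).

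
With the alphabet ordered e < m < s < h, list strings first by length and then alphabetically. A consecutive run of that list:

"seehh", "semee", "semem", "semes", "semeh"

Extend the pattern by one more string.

The successor of semeh increments the rightmost position that isn't already h and resets every position after it to e.

semme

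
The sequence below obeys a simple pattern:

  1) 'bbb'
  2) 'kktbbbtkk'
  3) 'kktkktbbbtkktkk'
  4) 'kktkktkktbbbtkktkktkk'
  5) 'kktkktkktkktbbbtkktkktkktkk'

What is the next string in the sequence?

Each term wraps the previous one in kkt on the left and tkk on the right.
Applying this once more to kktkktkktkktbbbtkktkktkktkk:

kktkktkktkktkktbbbtkktkktkktkktkk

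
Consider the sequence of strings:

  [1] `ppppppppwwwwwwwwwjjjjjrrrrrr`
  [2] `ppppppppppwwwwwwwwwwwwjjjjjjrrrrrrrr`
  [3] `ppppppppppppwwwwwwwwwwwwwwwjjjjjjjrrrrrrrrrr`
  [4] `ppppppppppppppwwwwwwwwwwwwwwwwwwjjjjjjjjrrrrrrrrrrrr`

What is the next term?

ppppppppppppppppwwwwwwwwwwwwwwwwwwwwwjjjjjjjjjrrrrrrrrrrrrrr

Term n consists of 2n+2 p's, followed by 3n w's, followed by n+2 j's, followed by 2n r's, where the shown terms are n = 3, 4, 5, 6.
Setting n = 7 gives 16, 21, 9, 14 characters in each block.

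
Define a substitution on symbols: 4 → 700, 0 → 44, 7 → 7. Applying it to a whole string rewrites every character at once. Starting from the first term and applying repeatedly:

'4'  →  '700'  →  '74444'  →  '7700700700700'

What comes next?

φ(7700700700700) expands symbol-by-symbol to 7 7 44 44 7 44 44 7 44 44 7 44 44; joining the 13 pieces gives the next term.

774444744447444474444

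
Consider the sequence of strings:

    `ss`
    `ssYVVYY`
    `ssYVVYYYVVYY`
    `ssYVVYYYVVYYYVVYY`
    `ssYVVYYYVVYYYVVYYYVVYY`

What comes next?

Each term is the previous one with YVVYY appended.
So the next term is ssYVVYYYVVYYYVVYYYVVYY·YVVYY.

ssYVVYYYVVYYYVVYYYVVYYYVVYY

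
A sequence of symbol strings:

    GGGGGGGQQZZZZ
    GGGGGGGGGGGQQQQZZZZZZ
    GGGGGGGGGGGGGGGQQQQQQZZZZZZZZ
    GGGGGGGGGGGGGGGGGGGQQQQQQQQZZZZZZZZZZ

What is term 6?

Term n consists of 4n-1 G's, followed by 2n-2 Q's, followed by 2n Z's, where the shown terms are n = 2, 3, 4, 5.
Setting n = 7 gives 27, 12, 14 characters in each block.

GGGGGGGGGGGGGGGGGGGGGGGGGGGQQQQQQQQQQQQZZZZZZZZZZZZZZ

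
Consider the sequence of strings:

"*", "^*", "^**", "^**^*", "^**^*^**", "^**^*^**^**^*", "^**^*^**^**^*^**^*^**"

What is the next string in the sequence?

Each term (from the third on) is the previous term followed by the one before it: term 3 = ^*·* = ^**.
The next term joins ^**^*^**^**^*^**^*^** and ^**^*^**^**^*.

^**^*^**^**^*^**^*^**^**^*^**^**^*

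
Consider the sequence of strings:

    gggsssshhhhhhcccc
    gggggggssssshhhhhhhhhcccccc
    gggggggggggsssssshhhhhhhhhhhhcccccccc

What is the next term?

Each string has the form g^{4n-1} s^{n+3} h^{3n+3} c^{2n+2} (n = 1, 2, …).
At n = 4 the blocks have lengths 15, 7, 15, 10.

gggggggggggggggssssssshhhhhhhhhhhhhhhcccccccccc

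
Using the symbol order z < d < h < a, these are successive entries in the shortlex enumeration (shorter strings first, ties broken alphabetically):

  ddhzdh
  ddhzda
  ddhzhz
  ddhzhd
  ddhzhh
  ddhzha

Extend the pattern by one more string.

ddhzaz

Treat ddhzha as a base-4 numeral over the given alphabet and add one, carrying through any trailing a's.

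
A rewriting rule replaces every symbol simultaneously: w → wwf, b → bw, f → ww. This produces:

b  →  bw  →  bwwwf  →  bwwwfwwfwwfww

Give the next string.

Rewriting the 13 symbols of bwwwfwwfwwfww one by one yields bw wwf wwf wwf ww wwf wwf ww wwf wwf ww wwf wwf; concatenated:

bwwwfwwfwwfwwwwfwwfwwwwfwwfwwwwfwwf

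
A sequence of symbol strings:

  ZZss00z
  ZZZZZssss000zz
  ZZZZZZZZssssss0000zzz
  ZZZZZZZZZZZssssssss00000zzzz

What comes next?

Each string has the form Z^{3n-1} s^{2n} 0^{n+1} z^{n} (n = 1, 2, …).
For the next term, n = 5, so the run lengths are 14, 10, 6, 5.

ZZZZZZZZZZZZZZssssssssss000000zzzzz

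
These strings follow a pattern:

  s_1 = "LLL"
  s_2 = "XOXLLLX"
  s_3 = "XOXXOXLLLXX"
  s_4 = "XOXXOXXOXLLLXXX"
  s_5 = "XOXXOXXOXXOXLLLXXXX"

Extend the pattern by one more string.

XOXXOXXOXXOXXOXLLLXXXXX

Each term wraps the previous one in XOX on the left and X on the right.
One more step from XOXXOXXOXXOXLLLXXXX gives the answer.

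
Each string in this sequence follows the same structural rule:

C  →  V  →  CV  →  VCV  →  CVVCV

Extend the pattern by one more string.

From term 3 onward, concatenate the second-to-last term with the last: C·V = CV, V·CV = VCV, …
So term 6 is VCV·CVVCV.

VCVCVVCV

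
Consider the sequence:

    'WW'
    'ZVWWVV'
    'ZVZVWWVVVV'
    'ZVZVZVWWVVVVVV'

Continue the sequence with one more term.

s(k+1) = ZV·s(k)·VV, so each term gains ZV as a prefix and VV as a suffix.
So the next term is ZV·ZVZVZVWWVVVVVV·VV.

ZVZVZVZVWWVVVVVVVV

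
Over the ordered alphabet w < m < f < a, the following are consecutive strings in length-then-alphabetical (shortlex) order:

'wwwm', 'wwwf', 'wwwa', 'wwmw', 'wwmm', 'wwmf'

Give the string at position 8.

wwfw

Stepping forward 2 times from wwmf: wwmf → wwma, then the target.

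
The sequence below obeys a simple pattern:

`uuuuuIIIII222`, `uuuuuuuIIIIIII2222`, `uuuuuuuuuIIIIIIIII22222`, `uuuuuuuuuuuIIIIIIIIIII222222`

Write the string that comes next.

uuuuuuuuuuuuuIIIIIIIIIIIII2222222

The n-th term is 2n+1 u's then 2n+1 I's then n+1 2's, where the shown terms are n = 2, 3, 4, 5.
Setting n = 6 gives 13, 13, 7 characters in each block.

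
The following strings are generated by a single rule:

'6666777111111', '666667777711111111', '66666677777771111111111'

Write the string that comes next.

6666666777777777111111111111

Reading off run lengths: 6 runs 4, 5, 6; 7 runs 3, 5, 7; 1 runs 6, 8, 10 — each is linear in n, where the shown terms are n = 2, 3, 4.
At n = 5 the blocks have lengths 7, 9, 12.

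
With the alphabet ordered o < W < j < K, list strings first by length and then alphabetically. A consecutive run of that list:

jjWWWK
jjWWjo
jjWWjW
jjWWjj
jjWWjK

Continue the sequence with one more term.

jjWWKo

Treat jjWWjK as a base-4 numeral over the given alphabet and add one, carrying through any trailing K's.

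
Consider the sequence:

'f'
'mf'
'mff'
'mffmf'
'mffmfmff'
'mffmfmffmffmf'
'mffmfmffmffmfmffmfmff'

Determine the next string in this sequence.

mffmfmffmffmfmffmfmffmffmfmffmffmf

This is a Fibonacci-style word recurrence s(k) = s(k−1)·s(k−2): e.g. mf·f = mff.
Continuing: mffmfmffmffmfmffmfmff · mffmfmffmffmf gives term 8.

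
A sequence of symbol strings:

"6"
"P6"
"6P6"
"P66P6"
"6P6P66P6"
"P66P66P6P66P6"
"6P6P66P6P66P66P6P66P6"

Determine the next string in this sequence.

This is a Fibonacci-style word recurrence s(k) = s(k−2)·s(k−1): e.g. 6·P6 = 6P6.
Continuing: P66P66P6P66P6 · 6P6P66P6P66P66P6P66P6 gives term 8.

P66P66P6P66P66P6P66P6P66P66P6P66P6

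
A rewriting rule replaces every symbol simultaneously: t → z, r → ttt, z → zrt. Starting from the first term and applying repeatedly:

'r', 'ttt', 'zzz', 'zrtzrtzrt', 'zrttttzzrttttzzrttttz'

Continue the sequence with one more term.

zrttttzzzzzrtzrttttzzzzzrtzrttttzzzzzrt

Replace each of the 21 characters of zrttttzzrttttzzrttttz in place — zrt ttt z z z z zrt zrt ttt z z z z zrt zrt ttt z z z z zrt — and concatenate.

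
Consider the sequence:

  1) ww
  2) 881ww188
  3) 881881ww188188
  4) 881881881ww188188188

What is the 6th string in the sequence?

Every step adds 881 to the front and 188 to the end of the previous string.
From 881881881ww188188188, 2 further steps: 881881881ww188188188 → 881881881881ww188188188188 → (answer).

881881881881881ww188188188188188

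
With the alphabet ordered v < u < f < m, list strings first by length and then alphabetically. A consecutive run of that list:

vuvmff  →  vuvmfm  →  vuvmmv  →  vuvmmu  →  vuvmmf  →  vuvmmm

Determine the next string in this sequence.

vuuvvv

The successor of vuvmmm increments the rightmost position that isn't already m and resets every position after it to v.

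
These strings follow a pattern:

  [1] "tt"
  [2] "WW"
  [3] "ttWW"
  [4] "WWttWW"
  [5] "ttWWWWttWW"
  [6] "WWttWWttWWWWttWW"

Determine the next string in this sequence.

From term 3 onward, concatenate the second-to-last term with the last: tt·WW = ttWW, WW·ttWW = WWttWW, …
The next term joins ttWWWWttWW and WWttWWttWWWWttWW.

ttWWWWttWWWWttWWttWWWWttWW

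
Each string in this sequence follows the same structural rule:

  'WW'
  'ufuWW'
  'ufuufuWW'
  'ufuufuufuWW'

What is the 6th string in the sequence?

The strings grow by a fixed prefix ufu each time.
From ufuufuufuWW, 2 further steps: ufuufuufuWW → ufuufuufuufuWW → (answer).

ufuufuufuufuufuWW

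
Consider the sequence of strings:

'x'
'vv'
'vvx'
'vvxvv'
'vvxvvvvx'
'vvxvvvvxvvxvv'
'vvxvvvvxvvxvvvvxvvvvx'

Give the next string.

This is a Fibonacci-style word recurrence s(k) = s(k−1)·s(k−2): e.g. vv·x = vvx.
So term 8 is vvxvvvvxvvxvvvvxvvvvx·vvxvvvvxvvxvv.

vvxvvvvxvvxvvvvxvvvvxvvxvvvvxvvxvv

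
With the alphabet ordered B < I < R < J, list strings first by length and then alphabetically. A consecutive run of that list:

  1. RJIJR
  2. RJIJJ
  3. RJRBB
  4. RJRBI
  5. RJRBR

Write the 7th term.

RJRIB

Stepping forward 2 times from RJRBR: RJRBR → RJRBJ, then the target.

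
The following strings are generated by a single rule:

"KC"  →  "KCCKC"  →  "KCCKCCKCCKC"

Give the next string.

Each string is two copies of the previous one joined by 'C'.
Doubling KCCKCCKCCKC with 'C' between the halves:

KCCKCCKCCKCCKCCKCCKCCKC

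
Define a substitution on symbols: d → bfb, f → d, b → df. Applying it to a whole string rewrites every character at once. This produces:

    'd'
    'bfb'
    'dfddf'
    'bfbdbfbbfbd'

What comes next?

Expanding bfbdbfbbfbd: b→df, f→d, b→df, d→bfb, b→df, f→d, b→df, b→df, f→d, b→df, d→bfb. Concatenated: df d df bfb df d df df d df bfb.

dfddfbfbdfddfdfddfbfb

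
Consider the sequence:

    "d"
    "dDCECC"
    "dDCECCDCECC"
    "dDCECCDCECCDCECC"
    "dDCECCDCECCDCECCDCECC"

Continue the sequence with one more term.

The strings grow by a fixed suffix DCECC each time.
So the next term is dDCECCDCECCDCECCDCECC·DCECC.

dDCECCDCECCDCECCDCECCDCECC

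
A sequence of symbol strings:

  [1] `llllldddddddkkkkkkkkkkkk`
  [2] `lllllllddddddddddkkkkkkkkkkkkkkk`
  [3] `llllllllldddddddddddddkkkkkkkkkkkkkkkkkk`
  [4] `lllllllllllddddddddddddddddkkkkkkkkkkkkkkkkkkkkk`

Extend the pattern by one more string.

The n-th term is 2n-1 l's then 3n-2 d's then 3n+3 k's, where the shown terms are n = 3, 4, 5, 6.
At n = 7 the blocks have lengths 13, 19, 24.

llllllllllllldddddddddddddddddddkkkkkkkkkkkkkkkkkkkkkkkk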